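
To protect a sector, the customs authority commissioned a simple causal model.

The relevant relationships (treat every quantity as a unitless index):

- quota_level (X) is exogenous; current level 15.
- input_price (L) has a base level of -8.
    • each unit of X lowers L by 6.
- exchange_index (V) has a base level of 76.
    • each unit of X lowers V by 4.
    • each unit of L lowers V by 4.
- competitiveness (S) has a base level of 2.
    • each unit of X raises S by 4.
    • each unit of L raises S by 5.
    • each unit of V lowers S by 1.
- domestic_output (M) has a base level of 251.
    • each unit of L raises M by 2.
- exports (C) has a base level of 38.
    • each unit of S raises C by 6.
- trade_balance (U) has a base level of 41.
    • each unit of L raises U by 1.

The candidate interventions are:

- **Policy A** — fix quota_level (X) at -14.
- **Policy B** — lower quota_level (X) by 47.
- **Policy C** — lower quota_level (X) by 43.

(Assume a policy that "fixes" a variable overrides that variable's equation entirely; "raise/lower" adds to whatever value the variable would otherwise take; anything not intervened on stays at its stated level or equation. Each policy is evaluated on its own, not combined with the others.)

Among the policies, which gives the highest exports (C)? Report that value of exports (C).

Policy A (X := -14):
  X = -14
  L = -8 − 6·(-14) = 76
  V = 76 − 4·(-14) − 4·76 = -172
  S = 2 + 4·(-14) + 5·76 − (-172) = 498
  C = 38 + 6·498 = 3026
Policy B (X − 47):
  X = 15 − 47 = -32
  L = -8 − 6·(-32) = 184
  V = 76 − 4·(-32) − 4·184 = -532
  S = 2 + 4·(-32) + 5·184 − (-532) = 1326
  C = 38 + 6·1326 = 7994
Policy C (X − 43):
  X = 15 − 43 = -28
  L = -8 − 6·(-28) = 160
  V = 76 − 4·(-28) − 4·160 = -452
  S = 2 + 4·(-28) + 5·160 − (-452) = 1142
  C = 38 + 6·1142 = 6890
Comparing — Policy A: C=3026, Policy B: C=7994, Policy C: C=6890. Highest is 7994 (Policy B).

7994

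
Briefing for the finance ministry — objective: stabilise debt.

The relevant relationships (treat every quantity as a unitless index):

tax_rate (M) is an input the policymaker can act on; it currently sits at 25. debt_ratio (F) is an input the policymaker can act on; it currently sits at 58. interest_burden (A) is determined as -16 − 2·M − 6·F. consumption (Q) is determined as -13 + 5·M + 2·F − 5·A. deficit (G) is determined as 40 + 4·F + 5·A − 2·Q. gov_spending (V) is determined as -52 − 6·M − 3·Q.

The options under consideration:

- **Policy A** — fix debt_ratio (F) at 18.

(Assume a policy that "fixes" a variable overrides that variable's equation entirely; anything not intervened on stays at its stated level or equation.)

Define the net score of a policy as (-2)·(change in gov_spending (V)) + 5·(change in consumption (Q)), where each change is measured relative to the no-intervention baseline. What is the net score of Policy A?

Baseline:
  M = 25
  F = 58
  A = -16 − 2·25 − 6·58 = -414
  Q = -13 + 5·25 + 2·58 − 5·(-414) = 2298
  V = -52 − 6·25 − 3·2298 = -7096
Policy A (F := 18):
  M = 25
  F = 18
  A = -16 − 2·25 − 6·18 = -174
  Q = -13 + 5·25 + 2·18 − 5·(-174) = 1018
  V = -52 − 6·25 − 3·1018 = -3256
ΔV = -3256 − (-7096) = 3840; ΔQ = 1018 − 2298 = -1280
Score = (-2)·3840 + 5·(-1280) = -14080

-14080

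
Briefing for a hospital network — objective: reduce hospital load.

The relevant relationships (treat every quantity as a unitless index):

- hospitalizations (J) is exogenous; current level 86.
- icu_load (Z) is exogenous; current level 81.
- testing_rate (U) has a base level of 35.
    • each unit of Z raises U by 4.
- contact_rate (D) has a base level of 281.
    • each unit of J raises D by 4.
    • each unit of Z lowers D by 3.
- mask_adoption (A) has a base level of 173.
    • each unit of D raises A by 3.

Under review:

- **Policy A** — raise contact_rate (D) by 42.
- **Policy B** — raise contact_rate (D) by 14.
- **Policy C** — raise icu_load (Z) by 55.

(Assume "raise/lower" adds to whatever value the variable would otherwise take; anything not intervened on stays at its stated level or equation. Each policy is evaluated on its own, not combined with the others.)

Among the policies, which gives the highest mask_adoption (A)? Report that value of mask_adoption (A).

1445

Policy A (D + 42):
  J = 86
  Z = 81
  D = 281 + 4·86 − 3·81 (+42 from intervention) = 424
  A = 173 + 3·424 = 1445
Policy B (D + 14):
  J = 86
  Z = 81
  D = 281 + 4·86 − 3·81 (+14 from intervention) = 396
  A = 173 + 3·396 = 1361
Policy C (Z + 55):
  J = 86
  Z = 81 + 55 = 136
  D = 281 + 4·86 − 3·136 = 217
  A = 173 + 3·217 = 824
Comparing — Policy A: A=1445, Policy B: A=1361, Policy C: A=824. Highest is 1445 (Policy A).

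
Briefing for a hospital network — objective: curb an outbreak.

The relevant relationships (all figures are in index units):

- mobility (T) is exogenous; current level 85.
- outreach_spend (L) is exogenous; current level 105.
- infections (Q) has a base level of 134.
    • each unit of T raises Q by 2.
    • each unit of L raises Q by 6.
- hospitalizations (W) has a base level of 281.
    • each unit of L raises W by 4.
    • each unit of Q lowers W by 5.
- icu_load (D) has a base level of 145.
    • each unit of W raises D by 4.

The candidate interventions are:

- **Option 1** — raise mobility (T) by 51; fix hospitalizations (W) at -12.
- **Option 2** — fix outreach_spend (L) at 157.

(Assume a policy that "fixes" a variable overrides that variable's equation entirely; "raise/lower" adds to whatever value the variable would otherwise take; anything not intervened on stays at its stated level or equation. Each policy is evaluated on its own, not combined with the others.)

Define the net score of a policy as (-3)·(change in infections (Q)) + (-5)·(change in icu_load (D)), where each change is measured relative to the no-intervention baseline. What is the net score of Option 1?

-79446

Baseline:
  T = 85
  L = 105
  Q = 134 + 2·85 + 6·105 = 934
  W = 281 + 4·105 − 5·934 = -3969
  D = 145 + 4·(-3969) = -15731
Option 1 (T + 51, W := -12):
  T = 85 + 51 = 136
  L = 105
  Q = 134 + 2·136 + 6·105 = 1036
  W = -12
  D = 145 + 4·(-12) = 97
ΔQ = 1036 − 934 = 102; ΔD = 97 − (-15731) = 15828
Score = (-3)·102 + (-5)·15828 = -79446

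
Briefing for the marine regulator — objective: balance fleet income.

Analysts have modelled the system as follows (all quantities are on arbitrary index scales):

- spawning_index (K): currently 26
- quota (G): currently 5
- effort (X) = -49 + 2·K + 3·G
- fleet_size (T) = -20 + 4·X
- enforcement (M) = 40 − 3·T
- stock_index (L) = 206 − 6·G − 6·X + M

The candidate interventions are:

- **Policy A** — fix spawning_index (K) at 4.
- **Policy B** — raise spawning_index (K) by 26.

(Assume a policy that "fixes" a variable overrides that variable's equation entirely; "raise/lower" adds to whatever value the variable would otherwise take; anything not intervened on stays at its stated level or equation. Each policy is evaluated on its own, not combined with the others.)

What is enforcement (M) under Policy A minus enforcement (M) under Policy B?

1152

Policy A (K := 4):
  K = 4
  G = 5
  X = -49 + 2·4 + 3·5 = -26
  T = -20 + 4·(-26) = -124
  M = 40 − 3·(-124) = 412
Policy B (K + 26):
  K = 26 + 26 = 52
  G = 5
  X = -49 + 2·52 + 3·5 = 70
  T = -20 + 4·70 = 260
  M = 40 − 3·260 = -740
M: 412 − (-740) = 1152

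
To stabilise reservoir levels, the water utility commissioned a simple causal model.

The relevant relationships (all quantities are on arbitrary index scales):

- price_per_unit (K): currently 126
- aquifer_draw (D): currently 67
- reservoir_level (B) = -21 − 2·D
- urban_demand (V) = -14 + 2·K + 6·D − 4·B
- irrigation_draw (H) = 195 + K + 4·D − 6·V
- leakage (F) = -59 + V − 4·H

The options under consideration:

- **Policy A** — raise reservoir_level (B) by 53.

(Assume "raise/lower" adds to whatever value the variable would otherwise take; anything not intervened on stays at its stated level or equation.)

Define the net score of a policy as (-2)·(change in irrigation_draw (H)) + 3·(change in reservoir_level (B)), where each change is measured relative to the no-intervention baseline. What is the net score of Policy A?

Baseline:
  K = 126
  D = 67
  B = -21 − 2·67 = -155
  V = -14 + 2·126 + 6·67 − 4·(-155) = 1260
  H = 195 + 126 + 4·67 − 6·1260 = -6971
Policy A (B + 53):
  K = 126
  D = 67
  B = -21 − 2·67 (+53 from intervention) = -102
  V = -14 + 2·126 + 6·67 − 4·(-102) = 1048
  H = 195 + 126 + 4·67 − 6·1048 = -5699
ΔH = -5699 − (-6971) = 1272; ΔB = -102 − (-155) = 53
Score = (-2)·1272 + 3·53 = -2385

-2385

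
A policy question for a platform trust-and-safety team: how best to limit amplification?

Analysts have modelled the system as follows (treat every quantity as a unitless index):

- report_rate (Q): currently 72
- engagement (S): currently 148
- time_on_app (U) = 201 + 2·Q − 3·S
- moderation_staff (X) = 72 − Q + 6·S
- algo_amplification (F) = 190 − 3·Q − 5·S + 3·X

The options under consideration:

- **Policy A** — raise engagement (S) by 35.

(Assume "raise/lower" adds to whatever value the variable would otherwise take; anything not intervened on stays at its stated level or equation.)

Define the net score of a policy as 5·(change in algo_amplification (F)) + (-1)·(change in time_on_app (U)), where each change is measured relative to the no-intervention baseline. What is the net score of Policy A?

2380

Baseline:
  Q = 72
  S = 148
  U = 201 + 2·72 − 3·148 = -99
  X = 72 − 72 + 6·148 = 888
  F = 190 − 3·72 − 5·148 + 3·888 = 1898
Policy A (S + 35):
  Q = 72
  S = 148 + 35 = 183
  U = 201 + 2·72 − 3·183 = -204
  X = 72 − 72 + 6·183 = 1098
  F = 190 − 3·72 − 5·183 + 3·1098 = 2353
ΔF = 2353 − 1898 = 455; ΔU = -204 − (-99) = -105
Score = 5·455 + (-1)·(-105) = 2380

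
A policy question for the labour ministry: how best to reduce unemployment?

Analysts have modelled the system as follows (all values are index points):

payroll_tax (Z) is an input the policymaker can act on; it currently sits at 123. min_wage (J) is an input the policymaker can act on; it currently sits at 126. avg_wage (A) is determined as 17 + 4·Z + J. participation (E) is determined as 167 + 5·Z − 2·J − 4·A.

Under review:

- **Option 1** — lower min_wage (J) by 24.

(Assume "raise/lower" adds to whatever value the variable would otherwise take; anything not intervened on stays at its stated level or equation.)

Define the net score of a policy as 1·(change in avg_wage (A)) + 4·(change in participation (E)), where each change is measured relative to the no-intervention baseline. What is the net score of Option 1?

552

Baseline:
  Z = 123
  J = 126
  A = 17 + 4·123 + 126 = 635
  E = 167 + 5·123 − 2·126 − 4·635 = -2010
Option 1 (J − 24):
  Z = 123
  J = 126 − 24 = 102
  A = 17 + 4·123 + 102 = 611
  E = 167 + 5·123 − 2·102 − 4·611 = -1866
ΔA = 611 − 635 = -24; ΔE = -1866 − (-2010) = 144
Score = 1·(-24) + 4·144 = 552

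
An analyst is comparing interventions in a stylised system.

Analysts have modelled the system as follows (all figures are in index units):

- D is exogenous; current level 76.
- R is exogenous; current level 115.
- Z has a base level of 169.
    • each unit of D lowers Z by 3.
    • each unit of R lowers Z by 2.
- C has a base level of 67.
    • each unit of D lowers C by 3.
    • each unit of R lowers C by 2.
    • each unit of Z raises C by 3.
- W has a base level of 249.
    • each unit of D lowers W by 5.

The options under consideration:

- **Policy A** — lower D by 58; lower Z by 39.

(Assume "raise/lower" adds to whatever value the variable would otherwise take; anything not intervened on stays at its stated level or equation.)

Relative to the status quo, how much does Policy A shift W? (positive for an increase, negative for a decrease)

290

Baseline:
  D = 76
  W = 249 − 5·76 = -131
Policy A (D − 58, Z − 39):
  D = 76 − 58 = 18
  W = 249 − 5·18 = 159
Change in W: 159 − (-131) = 290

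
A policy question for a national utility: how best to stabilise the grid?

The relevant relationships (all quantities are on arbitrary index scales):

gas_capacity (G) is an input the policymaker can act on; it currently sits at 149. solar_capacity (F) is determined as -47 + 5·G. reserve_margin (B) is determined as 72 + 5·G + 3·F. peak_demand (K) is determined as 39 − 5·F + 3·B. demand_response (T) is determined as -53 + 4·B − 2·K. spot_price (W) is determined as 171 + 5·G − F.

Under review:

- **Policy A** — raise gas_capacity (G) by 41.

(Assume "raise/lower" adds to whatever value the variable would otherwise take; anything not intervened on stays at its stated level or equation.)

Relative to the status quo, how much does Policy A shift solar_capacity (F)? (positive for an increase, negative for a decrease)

205

Baseline:
  G = 149
  F = -47 + 5·149 = 698
Policy A (G + 41):
  G = 149 + 41 = 190
  F = -47 + 5·190 = 903
Change in F: 903 − 698 = 205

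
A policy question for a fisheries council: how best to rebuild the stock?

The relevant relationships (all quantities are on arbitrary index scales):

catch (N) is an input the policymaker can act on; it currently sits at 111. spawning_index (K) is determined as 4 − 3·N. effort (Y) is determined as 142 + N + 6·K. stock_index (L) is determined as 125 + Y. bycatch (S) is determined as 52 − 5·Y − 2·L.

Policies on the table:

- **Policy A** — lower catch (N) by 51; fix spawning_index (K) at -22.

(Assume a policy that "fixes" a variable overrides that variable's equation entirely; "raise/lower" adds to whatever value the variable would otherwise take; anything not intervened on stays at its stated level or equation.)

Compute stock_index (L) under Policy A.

195

Policy A (N − 51, K := -22):
  N = 111 − 51 = 60
  K = -22
  Y = 142 + 60 + 6·(-22) = 70
  L = 125 + 70 = 195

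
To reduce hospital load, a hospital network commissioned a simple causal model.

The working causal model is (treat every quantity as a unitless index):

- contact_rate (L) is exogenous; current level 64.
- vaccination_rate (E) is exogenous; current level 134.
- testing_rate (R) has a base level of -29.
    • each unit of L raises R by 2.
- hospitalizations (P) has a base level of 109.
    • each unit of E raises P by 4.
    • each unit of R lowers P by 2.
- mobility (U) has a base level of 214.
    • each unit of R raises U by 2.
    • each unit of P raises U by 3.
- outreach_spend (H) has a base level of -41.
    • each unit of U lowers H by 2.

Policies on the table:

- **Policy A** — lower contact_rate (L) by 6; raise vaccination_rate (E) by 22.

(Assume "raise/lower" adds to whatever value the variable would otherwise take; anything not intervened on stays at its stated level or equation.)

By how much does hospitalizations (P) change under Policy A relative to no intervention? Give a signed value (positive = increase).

Baseline:
  L = 64
  E = 134
  R = -29 + 2·64 = 99
  P = 109 + 4·134 − 2·99 = 447
Policy A (L − 6, E + 22):
  L = 64 − 6 = 58
  E = 134 + 22 = 156
  R = -29 + 2·58 = 87
  P = 109 + 4·156 − 2·87 = 559
Change in P: 559 − 447 = 112

112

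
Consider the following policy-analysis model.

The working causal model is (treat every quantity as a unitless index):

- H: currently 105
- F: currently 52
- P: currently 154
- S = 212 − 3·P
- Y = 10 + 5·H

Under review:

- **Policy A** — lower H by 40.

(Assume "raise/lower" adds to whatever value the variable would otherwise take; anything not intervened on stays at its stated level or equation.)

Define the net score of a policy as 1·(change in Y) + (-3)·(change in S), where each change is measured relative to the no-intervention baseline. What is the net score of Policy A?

-200

Baseline:
  H = 105
  P = 154
  S = 212 − 3·154 = -250
  Y = 10 + 5·105 = 535
Policy A (H − 40):
  H = 105 − 40 = 65
  P = 154
  S = 212 − 3·154 = -250
  Y = 10 + 5·65 = 335
ΔY = 335 − 535 = -200; ΔS = -250 − (-250) = 0
Score = 1·(-200) + (-3)·0 = -200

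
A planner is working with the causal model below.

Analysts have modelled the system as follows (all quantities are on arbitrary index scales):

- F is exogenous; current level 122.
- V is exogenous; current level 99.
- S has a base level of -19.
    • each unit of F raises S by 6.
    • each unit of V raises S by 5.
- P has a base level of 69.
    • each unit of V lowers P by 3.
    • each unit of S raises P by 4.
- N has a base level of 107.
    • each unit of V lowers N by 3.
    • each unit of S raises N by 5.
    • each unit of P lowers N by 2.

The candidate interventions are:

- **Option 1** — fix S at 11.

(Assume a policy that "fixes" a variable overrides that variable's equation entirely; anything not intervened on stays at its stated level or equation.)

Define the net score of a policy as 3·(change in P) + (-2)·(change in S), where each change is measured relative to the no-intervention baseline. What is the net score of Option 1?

Baseline:
  F = 122
  V = 99
  S = -19 + 6·122 + 5·99 = 1208
  P = 69 − 3·99 + 4·1208 = 4604
Option 1 (S := 11):
  F = 122
  V = 99
  S = 11
  P = 69 − 3·99 + 4·11 = -184
ΔP = -184 − 4604 = -4788; ΔS = 11 − 1208 = -1197
Score = 3·(-4788) + (-2)·(-1197) = -11970

-11970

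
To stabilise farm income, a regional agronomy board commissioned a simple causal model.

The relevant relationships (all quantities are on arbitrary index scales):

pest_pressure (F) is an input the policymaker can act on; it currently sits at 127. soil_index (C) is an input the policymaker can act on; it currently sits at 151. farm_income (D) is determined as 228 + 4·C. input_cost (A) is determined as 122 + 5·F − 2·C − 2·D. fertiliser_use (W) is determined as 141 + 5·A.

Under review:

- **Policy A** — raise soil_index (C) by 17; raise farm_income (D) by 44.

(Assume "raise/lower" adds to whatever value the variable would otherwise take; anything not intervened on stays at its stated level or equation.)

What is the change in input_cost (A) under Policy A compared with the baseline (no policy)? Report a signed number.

Baseline:
  F = 127
  C = 151
  D = 228 + 4·151 = 832
  A = 122 + 5·127 − 2·151 − 2·832 = -1209
Policy A (C + 17, D + 44):
  F = 127
  C = 151 + 17 = 168
  D = 228 + 4·168 (+44 from intervention) = 944
  A = 122 + 5·127 − 2·168 − 2·944 = -1467
Change in A: -1467 − (-1209) = -258

-258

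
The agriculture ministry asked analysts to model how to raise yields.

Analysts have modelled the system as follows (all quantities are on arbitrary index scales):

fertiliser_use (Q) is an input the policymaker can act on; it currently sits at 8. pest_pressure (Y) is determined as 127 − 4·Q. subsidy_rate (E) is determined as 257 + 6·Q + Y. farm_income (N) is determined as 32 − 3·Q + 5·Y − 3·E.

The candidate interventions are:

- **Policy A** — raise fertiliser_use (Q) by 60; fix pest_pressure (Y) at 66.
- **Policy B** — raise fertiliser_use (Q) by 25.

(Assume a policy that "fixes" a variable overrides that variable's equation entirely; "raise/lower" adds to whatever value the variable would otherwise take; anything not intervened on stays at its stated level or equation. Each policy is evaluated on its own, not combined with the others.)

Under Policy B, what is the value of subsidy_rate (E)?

450

Policy B (Q + 25):
  Q = 8 + 25 = 33
  Y = 127 − 4·33 = -5
  E = 257 + 6·33 + (-5) = 450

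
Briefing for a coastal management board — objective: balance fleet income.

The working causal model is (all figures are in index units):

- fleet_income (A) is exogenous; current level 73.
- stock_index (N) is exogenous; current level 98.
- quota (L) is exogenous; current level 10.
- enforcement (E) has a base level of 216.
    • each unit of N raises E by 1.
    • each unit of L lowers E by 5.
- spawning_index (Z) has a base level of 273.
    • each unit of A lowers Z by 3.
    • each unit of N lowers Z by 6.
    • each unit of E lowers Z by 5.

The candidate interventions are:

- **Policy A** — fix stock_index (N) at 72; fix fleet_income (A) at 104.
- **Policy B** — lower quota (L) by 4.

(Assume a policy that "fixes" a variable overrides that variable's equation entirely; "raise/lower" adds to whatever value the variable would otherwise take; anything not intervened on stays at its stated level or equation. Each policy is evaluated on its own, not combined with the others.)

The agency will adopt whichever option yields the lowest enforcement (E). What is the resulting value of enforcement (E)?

238

Policy A (N := 72, A := 104):
  N = 72
  L = 10
  E = 216 + 72 − 5·10 = 238
Policy B (L − 4):
  N = 98
  L = 10 − 4 = 6
  E = 216 + 98 − 5·6 = 284
Comparing — Policy A: E=238, Policy B: E=284. Lowest is 238 (Policy A).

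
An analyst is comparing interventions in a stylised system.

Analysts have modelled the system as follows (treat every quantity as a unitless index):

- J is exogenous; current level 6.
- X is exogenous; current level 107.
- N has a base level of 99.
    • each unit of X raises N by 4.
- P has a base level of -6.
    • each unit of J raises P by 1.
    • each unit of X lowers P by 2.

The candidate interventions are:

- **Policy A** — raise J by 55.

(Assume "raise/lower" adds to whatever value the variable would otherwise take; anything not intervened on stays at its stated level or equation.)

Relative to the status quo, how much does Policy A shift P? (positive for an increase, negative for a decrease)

Baseline:
  J = 6
  X = 107
  P = -6 + 6 − 2·107 = -214
Policy A (J + 55):
  J = 6 + 55 = 61
  X = 107
  P = -6 + 61 − 2·107 = -159
Change in P: -159 − (-214) = 55

55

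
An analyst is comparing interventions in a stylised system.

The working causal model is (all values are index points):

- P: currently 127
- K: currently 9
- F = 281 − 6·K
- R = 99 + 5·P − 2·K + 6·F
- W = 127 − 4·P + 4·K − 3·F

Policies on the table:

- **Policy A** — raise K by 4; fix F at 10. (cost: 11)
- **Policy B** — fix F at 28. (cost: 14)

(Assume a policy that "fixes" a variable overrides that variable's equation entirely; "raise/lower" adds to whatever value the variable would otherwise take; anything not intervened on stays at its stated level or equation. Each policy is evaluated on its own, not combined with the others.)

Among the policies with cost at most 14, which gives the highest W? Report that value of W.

-359

Policy A (K + 4, F := 10):
  P = 127
  K = 9 + 4 = 13
  F = 10
  W = 127 − 4·127 + 4·13 − 3·10 = -359
Policy B (F := 28):
  P = 127
  K = 9
  F = 28
  W = 127 − 4·127 + 4·9 − 3·28 = -429
Comparing — Policy A: W=-359, Policy B: W=-429. Highest is -359 (Policy A).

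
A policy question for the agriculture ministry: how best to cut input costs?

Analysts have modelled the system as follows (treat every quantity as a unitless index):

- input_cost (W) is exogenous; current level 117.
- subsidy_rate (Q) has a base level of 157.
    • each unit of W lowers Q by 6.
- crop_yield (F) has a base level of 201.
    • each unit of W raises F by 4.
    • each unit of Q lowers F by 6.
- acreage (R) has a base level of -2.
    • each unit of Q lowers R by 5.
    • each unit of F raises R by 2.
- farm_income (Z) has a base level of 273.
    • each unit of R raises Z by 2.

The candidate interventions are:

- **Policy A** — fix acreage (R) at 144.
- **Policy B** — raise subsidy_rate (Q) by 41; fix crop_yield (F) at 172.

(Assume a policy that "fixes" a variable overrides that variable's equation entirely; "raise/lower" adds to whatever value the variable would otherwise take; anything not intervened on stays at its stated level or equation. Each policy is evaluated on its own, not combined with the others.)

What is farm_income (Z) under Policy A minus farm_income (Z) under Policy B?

Policy A (R := 144):
  W = 117
  Q = 157 − 6·117 = -545
  F = 201 + 4·117 − 6·(-545) = 3939
  R = 144
  Z = 273 + 2·144 = 561
Policy B (Q + 41, F := 172):
  W = 117
  Q = 157 − 6·117 (+41 from intervention) = -504
  F = 172
  R = -2 − 5·(-504) + 2·172 = 2862
  Z = 273 + 2·2862 = 5997
Z: 561 − 5997 = -5436

-5436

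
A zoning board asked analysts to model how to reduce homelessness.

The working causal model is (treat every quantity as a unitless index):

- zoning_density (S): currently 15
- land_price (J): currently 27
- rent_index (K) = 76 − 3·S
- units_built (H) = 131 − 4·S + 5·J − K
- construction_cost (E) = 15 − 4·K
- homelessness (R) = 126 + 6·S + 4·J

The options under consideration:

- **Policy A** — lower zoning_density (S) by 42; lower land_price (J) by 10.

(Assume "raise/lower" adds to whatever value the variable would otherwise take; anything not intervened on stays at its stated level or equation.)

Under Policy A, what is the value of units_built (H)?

Policy A (S − 42, J − 10):
  S = 15 − 42 = -27
  J = 27 − 10 = 17
  K = 76 − 3·(-27) = 157
  H = 131 − 4·(-27) + 5·17 − 157 = 167

167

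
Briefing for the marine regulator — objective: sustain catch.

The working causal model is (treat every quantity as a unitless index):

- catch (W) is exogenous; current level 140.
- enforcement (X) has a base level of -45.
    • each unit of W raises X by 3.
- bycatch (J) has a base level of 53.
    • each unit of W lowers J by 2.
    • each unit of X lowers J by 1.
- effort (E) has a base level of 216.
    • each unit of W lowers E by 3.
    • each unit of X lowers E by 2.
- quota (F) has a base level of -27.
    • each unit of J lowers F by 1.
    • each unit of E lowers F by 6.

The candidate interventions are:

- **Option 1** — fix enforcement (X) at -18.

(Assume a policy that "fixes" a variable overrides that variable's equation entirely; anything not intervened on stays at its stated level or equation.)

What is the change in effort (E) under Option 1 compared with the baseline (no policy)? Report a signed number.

Baseline:
  W = 140
  X = -45 + 3·140 = 375
  E = 216 − 3·140 − 2·375 = -954
Option 1 (X := -18):
  W = 140
  X = -18
  E = 216 − 3·140 − 2·(-18) = -168
Change in E: -168 − (-954) = 786

786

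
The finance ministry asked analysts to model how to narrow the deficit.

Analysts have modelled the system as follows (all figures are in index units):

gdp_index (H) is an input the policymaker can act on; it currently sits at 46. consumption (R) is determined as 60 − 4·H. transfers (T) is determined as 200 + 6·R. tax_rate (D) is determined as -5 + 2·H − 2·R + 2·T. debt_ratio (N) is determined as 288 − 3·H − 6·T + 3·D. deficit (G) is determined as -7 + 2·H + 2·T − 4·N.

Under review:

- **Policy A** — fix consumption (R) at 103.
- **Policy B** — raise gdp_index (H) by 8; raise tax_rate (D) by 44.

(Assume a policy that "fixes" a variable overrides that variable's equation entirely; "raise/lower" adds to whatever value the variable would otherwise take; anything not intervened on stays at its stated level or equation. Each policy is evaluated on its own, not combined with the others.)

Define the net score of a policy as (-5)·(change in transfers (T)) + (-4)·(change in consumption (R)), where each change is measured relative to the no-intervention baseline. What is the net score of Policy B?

1088

Baseline:
  H = 46
  R = 60 − 4·46 = -124
  T = 200 + 6·(-124) = -544
Policy B (H + 8, D + 44):
  H = 46 + 8 = 54
  R = 60 − 4·54 = -156
  T = 200 + 6·(-156) = -736
ΔT = -736 − (-544) = -192; ΔR = -156 − (-124) = -32
Score = (-5)·(-192) + (-4)·(-32) = 1088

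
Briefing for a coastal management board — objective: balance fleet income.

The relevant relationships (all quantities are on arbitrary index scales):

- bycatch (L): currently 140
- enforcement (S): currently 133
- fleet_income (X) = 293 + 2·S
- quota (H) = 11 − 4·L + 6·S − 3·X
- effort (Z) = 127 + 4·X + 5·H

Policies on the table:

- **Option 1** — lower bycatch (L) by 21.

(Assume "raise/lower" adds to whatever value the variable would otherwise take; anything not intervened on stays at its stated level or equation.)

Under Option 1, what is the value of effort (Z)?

-4357

Option 1 (L − 21):
  L = 140 − 21 = 119
  S = 133
  X = 293 + 2·133 = 559
  H = 11 − 4·119 + 6·133 − 3·559 = -1344
  Z = 127 + 4·559 + 5·(-1344) = -4357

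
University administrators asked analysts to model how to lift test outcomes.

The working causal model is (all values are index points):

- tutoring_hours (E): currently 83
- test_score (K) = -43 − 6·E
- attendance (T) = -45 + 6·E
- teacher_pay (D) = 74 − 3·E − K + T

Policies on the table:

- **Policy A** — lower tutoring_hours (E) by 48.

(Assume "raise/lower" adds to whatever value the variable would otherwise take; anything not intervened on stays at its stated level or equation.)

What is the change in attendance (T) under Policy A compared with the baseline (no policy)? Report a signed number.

-288

Baseline:
  E = 83
  T = -45 + 6·83 = 453
Policy A (E − 48):
  E = 83 − 48 = 35
  T = -45 + 6·35 = 165
Change in T: 165 − 453 = -288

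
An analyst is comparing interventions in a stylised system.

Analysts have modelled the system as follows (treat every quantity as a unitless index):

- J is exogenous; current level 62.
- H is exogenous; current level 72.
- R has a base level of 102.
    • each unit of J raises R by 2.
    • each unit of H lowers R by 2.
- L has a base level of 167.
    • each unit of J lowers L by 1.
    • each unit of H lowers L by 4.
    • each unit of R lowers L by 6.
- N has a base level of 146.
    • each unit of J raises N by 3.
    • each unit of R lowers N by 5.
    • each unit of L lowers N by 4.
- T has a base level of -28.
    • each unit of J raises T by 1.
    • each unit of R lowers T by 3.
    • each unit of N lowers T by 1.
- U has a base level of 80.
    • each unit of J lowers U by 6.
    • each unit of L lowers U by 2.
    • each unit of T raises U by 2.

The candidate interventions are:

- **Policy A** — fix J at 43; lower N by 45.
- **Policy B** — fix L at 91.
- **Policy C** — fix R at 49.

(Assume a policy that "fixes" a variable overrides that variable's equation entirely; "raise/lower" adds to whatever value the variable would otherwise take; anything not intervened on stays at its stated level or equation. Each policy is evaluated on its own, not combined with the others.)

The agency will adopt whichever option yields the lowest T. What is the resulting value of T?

-2108

Policy A (J := 43, N − 45):
  J = 43
  H = 72
  R = 102 + 2·43 − 2·72 = 44
  L = 167 − 43 − 4·72 − 6·44 = -428
  N = 146 + 3·43 − 5·44 − 4·(-428) (−45 from intervention) = 1722
  T = -28 + 43 − 3·44 − 1722 = -1839
Policy B (L := 91):
  J = 62
  H = 72
  R = 102 + 2·62 − 2·72 = 82
  L = 91
  N = 146 + 3·62 − 5·82 − 4·91 = -442
  T = -28 + 62 − 3·82 − (-442) = 230
Policy C (R := 49):
  J = 62
  H = 72
  R = 49
  L = 167 − 62 − 4·72 − 6·49 = -477
  N = 146 + 3·62 − 5·49 − 4·(-477) = 1995
  T = -28 + 62 − 3·49 − 1995 = -2108
Comparing — Policy A: T=-1839, Policy B: T=230, Policy C: T=-2108. Lowest is -2108 (Policy C).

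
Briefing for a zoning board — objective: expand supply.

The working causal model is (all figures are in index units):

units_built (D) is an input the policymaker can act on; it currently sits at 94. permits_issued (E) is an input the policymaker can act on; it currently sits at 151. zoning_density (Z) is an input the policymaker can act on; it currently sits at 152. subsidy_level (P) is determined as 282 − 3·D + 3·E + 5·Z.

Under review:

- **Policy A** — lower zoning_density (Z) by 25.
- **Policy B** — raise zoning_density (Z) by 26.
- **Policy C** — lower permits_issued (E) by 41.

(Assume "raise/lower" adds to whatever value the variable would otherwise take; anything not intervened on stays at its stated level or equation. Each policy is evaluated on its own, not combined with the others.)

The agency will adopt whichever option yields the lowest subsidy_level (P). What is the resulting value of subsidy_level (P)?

1088

Policy A (Z − 25):
  D = 94
  E = 151
  Z = 152 − 25 = 127
  P = 282 − 3·94 + 3·151 + 5·127 = 1088
Policy B (Z + 26):
  D = 94
  E = 151
  Z = 152 + 26 = 178
  P = 282 − 3·94 + 3·151 + 5·178 = 1343
Policy C (E − 41):
  D = 94
  E = 151 − 41 = 110
  Z = 152
  P = 282 − 3·94 + 3·110 + 5·152 = 1090
Comparing — Policy A: P=1088, Policy B: P=1343, Policy C: P=1090. Lowest is 1088 (Policy A).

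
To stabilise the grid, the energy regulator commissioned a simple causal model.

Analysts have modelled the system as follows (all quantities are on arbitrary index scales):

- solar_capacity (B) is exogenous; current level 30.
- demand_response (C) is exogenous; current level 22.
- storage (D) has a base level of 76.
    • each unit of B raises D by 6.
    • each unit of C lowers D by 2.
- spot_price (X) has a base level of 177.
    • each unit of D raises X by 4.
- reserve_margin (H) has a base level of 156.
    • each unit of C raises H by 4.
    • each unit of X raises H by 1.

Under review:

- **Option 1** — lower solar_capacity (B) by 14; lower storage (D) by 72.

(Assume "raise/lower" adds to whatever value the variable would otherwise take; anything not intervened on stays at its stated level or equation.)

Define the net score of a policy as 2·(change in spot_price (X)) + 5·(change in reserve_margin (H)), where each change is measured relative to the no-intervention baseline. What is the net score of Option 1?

-4368

Baseline:
  B = 30
  C = 22
  D = 76 + 6·30 − 2·22 = 212
  X = 177 + 4·212 = 1025
  H = 156 + 4·22 + 1025 = 1269
Option 1 (B − 14, D − 72):
  B = 30 − 14 = 16
  C = 22
  D = 76 + 6·16 − 2·22 (−72 from intervention) = 56
  X = 177 + 4·56 = 401
  H = 156 + 4·22 + 401 = 645
ΔX = 401 − 1025 = -624; ΔH = 645 − 1269 = -624
Score = 2·(-624) + 5·(-624) = -4368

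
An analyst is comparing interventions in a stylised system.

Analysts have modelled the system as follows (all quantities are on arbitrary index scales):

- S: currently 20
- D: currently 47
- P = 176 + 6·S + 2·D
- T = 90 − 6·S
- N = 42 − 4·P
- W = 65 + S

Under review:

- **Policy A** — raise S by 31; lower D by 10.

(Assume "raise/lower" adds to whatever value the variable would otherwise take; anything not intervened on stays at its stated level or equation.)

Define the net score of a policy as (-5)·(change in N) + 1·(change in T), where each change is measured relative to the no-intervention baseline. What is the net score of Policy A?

3134

Baseline:
  S = 20
  D = 47
  P = 176 + 6·20 + 2·47 = 390
  T = 90 − 6·20 = -30
  N = 42 − 4·390 = -1518
Policy A (S + 31, D − 10):
  S = 20 + 31 = 51
  D = 47 − 10 = 37
  P = 176 + 6·51 + 2·37 = 556
  T = 90 − 6·51 = -216
  N = 42 − 4·556 = -2182
ΔN = -2182 − (-1518) = -664; ΔT = -216 − (-30) = -186
Score = (-5)·(-664) + 1·(-186) = 3134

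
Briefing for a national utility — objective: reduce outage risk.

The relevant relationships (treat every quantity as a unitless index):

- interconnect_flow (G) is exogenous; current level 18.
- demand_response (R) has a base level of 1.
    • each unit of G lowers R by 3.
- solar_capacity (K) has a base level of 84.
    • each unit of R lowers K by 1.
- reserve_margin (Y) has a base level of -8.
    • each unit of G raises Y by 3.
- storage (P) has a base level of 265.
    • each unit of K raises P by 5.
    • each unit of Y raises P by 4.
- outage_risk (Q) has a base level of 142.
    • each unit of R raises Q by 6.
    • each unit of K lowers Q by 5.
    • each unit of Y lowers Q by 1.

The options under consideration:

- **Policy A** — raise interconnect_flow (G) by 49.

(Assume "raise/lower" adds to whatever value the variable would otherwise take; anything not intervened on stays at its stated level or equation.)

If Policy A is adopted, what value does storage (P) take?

Policy A (G + 49):
  G = 18 + 49 = 67
  R = 1 − 3·67 = -200
  K = 84 − (-200) = 284
  Y = -8 + 3·67 = 193
  P = 265 + 5·284 + 4·193 = 2457

2457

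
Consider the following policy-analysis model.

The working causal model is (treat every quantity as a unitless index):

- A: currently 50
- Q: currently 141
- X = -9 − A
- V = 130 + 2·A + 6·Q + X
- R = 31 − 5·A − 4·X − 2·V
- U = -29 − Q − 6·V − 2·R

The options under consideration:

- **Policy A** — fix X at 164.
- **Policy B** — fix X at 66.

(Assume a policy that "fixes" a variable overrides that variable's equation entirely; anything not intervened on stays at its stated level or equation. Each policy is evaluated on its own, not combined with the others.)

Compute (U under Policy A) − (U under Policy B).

588

Policy A (X := 164):
  A = 50
  Q = 141
  X = 164
  V = 130 + 2·50 + 6·141 + 164 = 1240
  R = 31 − 5·50 − 4·164 − 2·1240 = -3355
  U = -29 − 141 − 6·1240 − 2·(-3355) = -900
Policy B (X := 66):
  A = 50
  Q = 141
  X = 66
  V = 130 + 2·50 + 6·141 + 66 = 1142
  R = 31 − 5·50 − 4·66 − 2·1142 = -2767
  U = -29 − 141 − 6·1142 − 2·(-2767) = -1488
U: -900 − (-1488) = 588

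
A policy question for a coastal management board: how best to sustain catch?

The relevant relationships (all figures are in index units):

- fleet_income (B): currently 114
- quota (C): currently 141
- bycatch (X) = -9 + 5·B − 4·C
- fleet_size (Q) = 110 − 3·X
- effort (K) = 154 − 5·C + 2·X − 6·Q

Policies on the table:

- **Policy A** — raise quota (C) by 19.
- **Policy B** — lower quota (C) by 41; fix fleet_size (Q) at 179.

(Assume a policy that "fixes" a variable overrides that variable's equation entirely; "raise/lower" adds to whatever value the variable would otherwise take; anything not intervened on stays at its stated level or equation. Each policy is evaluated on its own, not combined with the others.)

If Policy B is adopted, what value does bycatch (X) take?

Policy B (C − 41, Q := 179):
  B = 114
  C = 141 − 41 = 100
  X = -9 + 5·114 − 4·100 = 161

161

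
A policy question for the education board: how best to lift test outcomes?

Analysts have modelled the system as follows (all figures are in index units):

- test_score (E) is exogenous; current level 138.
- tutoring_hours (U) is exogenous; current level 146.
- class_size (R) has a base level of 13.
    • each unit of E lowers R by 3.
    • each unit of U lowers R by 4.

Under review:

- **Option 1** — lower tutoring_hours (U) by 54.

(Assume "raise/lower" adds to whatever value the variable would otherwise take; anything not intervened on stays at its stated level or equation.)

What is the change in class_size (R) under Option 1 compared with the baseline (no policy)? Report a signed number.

216

Baseline:
  E = 138
  U = 146
  R = 13 − 3·138 − 4·146 = -985
Option 1 (U − 54):
  E = 138
  U = 146 − 54 = 92
  R = 13 − 3·138 − 4·92 = -769
Change in R: -769 − (-985) = 216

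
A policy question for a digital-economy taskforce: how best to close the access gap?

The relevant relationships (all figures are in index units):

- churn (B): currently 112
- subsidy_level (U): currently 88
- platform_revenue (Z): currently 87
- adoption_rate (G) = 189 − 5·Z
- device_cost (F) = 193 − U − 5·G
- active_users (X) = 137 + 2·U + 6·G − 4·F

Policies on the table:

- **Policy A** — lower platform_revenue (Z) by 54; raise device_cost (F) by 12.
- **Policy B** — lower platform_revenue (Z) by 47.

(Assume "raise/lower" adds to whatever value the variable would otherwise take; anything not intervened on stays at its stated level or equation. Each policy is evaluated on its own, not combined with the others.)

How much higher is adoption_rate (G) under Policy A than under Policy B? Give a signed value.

Policy A (Z − 54, F + 12):
  Z = 87 − 54 = 33
  G = 189 − 5·33 = 24
Policy B (Z − 47):
  Z = 87 − 47 = 40
  G = 189 − 5·40 = -11
G: 24 − (-11) = 35

35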